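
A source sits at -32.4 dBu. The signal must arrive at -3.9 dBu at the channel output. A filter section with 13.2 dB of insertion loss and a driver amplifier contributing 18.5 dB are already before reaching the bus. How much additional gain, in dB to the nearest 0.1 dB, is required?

23.2 dB

The required make-up gain is the shortfall in the dB sum.
G = -3.9 − (-32.4) + 13.2 − 18.5 = 23.2 dB.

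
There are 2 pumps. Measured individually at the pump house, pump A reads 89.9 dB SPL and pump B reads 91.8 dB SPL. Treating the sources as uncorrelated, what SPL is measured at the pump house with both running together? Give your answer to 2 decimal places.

93.96 dB SPL

Uncorrelated sources add in intensity (power), not in dB.
L_total = 10·log₁₀(10^(89.9/10) + 10^(91.8/10)) = 10·log₁₀(2491000000) = 93.96 dB SPL.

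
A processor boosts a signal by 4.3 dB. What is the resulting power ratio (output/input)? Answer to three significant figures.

Power ratio = 10^(dB/10).
10^(4.3/10) = 10^(0.4300) = 2.69.

2.69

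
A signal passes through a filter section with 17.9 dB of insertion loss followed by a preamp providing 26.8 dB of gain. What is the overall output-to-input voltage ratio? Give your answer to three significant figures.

Net gain = (−17.9) + 26.8 = 8.9 dB.
Voltage ratio = 10^(8.9/20) = 2.79.

2.79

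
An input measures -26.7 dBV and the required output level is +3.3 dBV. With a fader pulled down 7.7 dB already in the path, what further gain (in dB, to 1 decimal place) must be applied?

37.7 dB

The required make-up gain is the shortfall in the dB sum.
G = +3.3 − (-26.7) + 7.7 = 37.7 dB.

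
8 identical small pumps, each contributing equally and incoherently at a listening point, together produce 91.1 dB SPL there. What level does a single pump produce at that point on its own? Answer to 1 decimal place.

8 equal incoherent sources add 10·log₁₀(8) = 9.03 dB over one source.
L_one = 91.1 − 9.03 = 82.1 dB SPL.

82.1 dB SPL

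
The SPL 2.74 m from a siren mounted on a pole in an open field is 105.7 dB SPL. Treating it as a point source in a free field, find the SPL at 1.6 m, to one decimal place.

110.4 dB SPL

Free-field point source: level drops by 20·log₁₀ of the distance ratio.
ΔL = −20·log₁₀(1.6/2.74) = 4.67 dB, so L₂ = 105.7 + (4.67) = 110.4 dB SPL.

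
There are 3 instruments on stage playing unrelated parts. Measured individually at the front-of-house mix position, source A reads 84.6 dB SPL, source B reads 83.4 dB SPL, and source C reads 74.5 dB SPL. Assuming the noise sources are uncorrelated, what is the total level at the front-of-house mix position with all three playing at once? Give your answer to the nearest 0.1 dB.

Add the sources as powers (linear), then convert back to dB:
L_total = 10·log₁₀(10^(84.6/10) + 10^(83.4/10) + 10^(74.5/10)) = 10·log₁₀(535400000) = 87.3 dB SPL.

87.3 dB SPL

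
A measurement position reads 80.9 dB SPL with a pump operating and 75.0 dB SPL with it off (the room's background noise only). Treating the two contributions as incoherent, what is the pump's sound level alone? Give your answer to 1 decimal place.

79.6 dB SPL

Background correction is a power subtraction:
L_src = 10·log₁₀(10^(80.9/10) − 10^(75.0/10)) = 10·log₁₀(91400000) = 79.6 dB SPL.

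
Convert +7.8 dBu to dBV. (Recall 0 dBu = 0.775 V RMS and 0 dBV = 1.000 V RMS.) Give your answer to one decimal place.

+5.6 dBV

The offset between the scales is 20·log₁₀(0.775/1.000) = −2.214 dB.
So dBV = +7.8 − 2.214 = +5.6 dBV.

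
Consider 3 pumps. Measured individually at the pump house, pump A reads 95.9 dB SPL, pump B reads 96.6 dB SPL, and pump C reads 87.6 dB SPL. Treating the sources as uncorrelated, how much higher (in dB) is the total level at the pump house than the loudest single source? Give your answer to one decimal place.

Add the sources as powers (linear), then convert back to dB:
L_total = 10·log₁₀(10^(95.9/10) + 10^(96.6/10) + 10^(87.6/10)) = 99.56 dB SPL.
Excess over the loudest (96.6 dB): 99.56 − 96.6 = 3.0 dB.

3.0 dB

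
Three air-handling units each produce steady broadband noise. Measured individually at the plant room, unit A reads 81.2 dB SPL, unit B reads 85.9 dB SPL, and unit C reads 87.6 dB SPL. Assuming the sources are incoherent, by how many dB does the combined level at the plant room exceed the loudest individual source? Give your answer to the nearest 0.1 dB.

Add the sources as powers (linear), then convert back to dB:
L_total = 10·log₁₀(10^(81.2/10) + 10^(85.9/10) + 10^(87.6/10)) = 90.40 dB SPL.
Excess over the loudest (87.6 dB): 90.40 − 87.6 = 2.8 dB.

2.8 dB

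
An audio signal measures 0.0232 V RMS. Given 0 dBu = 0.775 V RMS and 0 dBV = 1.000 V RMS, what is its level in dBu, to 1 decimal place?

dBu = 20·log₁₀(V / 0.775 V).
20·log₁₀(0.0232/0.775) = -30.5 dBu.

-30.5 dBu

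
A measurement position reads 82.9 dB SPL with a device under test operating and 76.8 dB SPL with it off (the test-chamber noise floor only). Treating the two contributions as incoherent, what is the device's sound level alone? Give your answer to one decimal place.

81.7 dB SPL

Subtract intensities: L_src = 10·log₁₀(10^(L_total/10) − 10^(L_bg/10)).
L_src = 10·log₁₀(10^(82.9/10) − 10^(76.8/10)) = 10·log₁₀(147100000) = 81.7 dB SPL.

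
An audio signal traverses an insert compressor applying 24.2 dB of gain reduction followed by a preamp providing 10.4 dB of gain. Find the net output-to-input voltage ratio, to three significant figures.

0.204

Net gain = (−24.2) + 10.4 = -13.8 dB.
Voltage ratio = 10^(-13.8/20) = 0.204.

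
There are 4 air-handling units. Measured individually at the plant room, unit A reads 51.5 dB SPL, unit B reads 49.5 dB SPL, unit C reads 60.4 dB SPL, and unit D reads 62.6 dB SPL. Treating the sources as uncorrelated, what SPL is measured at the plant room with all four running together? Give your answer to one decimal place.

65.0 dB SPL

Incoherent sources sum as intensities:
L_total = 10·log₁₀(10^(51.5/10) + 10^(49.5/10) + 10^(60.4/10) + 10^(62.6/10)) = 10·log₁₀(3147000) = 65.0 dB SPL.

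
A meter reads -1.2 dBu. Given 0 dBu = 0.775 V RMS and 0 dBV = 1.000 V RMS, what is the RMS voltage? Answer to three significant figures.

V = 0.775 V × 10^(-1.2/20).
= 0.775 × 0.8710 = 0.675 V.

0.675 V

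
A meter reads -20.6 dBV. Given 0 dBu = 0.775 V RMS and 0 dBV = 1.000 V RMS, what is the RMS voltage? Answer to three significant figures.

V = 1.000 V × 10^(-20.6/20).
= 1.000 × 0.09333 = 0.0933 V.

0.0933 V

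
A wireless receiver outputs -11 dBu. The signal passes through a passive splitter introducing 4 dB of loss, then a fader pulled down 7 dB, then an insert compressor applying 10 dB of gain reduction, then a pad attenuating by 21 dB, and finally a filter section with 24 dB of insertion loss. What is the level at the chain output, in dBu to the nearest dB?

-77 dBu

Gain stages sum in dB:
-11 − 4 − 7 − 10 − 21 − 24 = -77 dBu.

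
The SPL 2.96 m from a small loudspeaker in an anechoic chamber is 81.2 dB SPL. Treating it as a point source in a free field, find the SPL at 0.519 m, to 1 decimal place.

Free-field point source: level drops by 20·log₁₀ of the distance ratio.
ΔL = −20·log₁₀(0.519/2.96) = 15.12 dB, so L₂ = 81.2 + (15.12) = 96.3 dB SPL.

96.3 dB SPL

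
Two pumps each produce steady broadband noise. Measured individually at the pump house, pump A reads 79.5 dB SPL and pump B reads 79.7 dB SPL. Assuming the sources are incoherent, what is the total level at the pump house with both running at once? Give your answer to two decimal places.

Incoherent sources sum as intensities:
L_total = 10·log₁₀(10^(79.5/10) + 10^(79.7/10)) = 10·log₁₀(182500000) = 82.61 dB SPL.

82.61 dB SPL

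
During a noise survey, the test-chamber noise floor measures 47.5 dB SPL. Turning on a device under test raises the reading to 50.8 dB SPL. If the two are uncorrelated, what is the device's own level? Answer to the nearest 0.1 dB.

48.1 dB SPL

Background correction is a power subtraction:
L_src = 10·log₁₀(10^(50.8/10) − 10^(47.5/10)) = 10·log₁₀(63990) = 48.1 dB SPL.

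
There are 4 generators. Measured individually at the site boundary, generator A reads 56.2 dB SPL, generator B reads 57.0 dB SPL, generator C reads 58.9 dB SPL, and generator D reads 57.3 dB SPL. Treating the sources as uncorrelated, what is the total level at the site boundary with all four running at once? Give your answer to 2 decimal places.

Incoherent sources sum as intensities:
L_total = 10·log₁₀(10^(56.2/10) + 10^(57.0/10) + 10^(58.9/10) + 10^(57.3/10)) = 10·log₁₀(2231000) = 63.49 dB SPL.

63.49 dB SPL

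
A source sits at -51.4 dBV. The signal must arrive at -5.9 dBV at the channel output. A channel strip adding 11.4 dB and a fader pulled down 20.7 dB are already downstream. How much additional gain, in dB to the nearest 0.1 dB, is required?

The required make-up gain is the shortfall in the dB sum.
G = -5.9 − (-51.4) − 11.4 + 20.7 = 54.8 dB.

54.8 dB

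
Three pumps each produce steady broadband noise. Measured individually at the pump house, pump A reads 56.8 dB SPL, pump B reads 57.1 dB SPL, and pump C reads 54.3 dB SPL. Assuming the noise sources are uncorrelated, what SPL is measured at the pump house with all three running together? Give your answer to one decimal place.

61.0 dB SPL

Uncorrelated sources add in intensity (power), not in dB.
L_total = 10·log₁₀(10^(56.8/10) + 10^(57.1/10) + 10^(54.3/10)) = 10·log₁₀(1261000) = 61.0 dB SPL.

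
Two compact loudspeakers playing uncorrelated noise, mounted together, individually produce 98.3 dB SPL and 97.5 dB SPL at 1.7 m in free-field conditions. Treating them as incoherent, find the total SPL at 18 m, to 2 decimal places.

Combined at 1.7 m: 10·log₁₀(10^(98.3/10)+10^(97.5/10)) = 100.929 dB SPL.
Then apply −20·log₁₀(18/1.7) = -20.496 dB → 80.43 dB SPL.

80.43 dB SPL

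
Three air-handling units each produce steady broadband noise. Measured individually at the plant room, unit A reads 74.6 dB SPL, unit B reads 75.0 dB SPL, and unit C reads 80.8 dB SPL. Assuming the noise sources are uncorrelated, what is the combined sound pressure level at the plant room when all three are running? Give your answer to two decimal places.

82.57 dB SPL

Incoherent sources sum as intensities:
L_total = 10·log₁₀(10^(74.6/10) + 10^(75.0/10) + 10^(80.8/10)) = 10·log₁₀(180700000) = 82.57 dB SPL.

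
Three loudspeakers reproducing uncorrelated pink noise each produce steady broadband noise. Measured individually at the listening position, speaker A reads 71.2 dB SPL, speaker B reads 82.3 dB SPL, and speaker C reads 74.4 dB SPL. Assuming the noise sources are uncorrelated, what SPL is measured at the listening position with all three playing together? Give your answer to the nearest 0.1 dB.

Add the sources as powers (linear), then convert back to dB:
L_total = 10·log₁₀(10^(71.2/10) + 10^(82.3/10) + 10^(74.4/10)) = 10·log₁₀(210500000) = 83.2 dB SPL.

83.2 dB SPL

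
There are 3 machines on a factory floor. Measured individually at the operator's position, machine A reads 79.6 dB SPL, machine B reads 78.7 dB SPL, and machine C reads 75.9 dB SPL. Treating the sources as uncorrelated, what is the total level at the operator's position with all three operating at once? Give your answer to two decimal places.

Uncorrelated sources add in intensity (power), not in dB.
L_total = 10·log₁₀(10^(79.6/10) + 10^(78.7/10) + 10^(75.9/10)) = 10·log₁₀(204200000) = 83.10 dB SPL.

83.10 dB SPL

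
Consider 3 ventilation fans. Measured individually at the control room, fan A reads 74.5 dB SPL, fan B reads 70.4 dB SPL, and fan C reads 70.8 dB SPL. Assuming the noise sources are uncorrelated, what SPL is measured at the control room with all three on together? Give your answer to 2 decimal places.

Incoherent sources sum as intensities:
L_total = 10·log₁₀(10^(74.5/10) + 10^(70.4/10) + 10^(70.8/10)) = 10·log₁₀(51170000) = 77.09 dB SPL.

77.09 dB SPL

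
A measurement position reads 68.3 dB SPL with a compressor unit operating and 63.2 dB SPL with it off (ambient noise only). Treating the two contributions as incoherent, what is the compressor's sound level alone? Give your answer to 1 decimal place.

66.7 dB SPL

Remove the background by subtracting linear intensities:
L_src = 10·log₁₀(10^(68.3/10) − 10^(63.2/10)) = 10·log₁₀(4672000) = 66.7 dB SPL.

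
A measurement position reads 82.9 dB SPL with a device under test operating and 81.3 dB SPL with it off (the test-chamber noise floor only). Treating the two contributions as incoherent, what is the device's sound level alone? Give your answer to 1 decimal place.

77.8 dB SPL

Background correction is a power subtraction:
L_src = 10·log₁₀(10^(82.9/10) − 10^(81.3/10)) = 10·log₁₀(60090000) = 77.8 dB SPL.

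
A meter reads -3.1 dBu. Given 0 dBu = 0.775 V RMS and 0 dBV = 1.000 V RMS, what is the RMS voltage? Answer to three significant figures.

0.542 V

V = 0.775 V × 10^(-3.1/20).
= 0.775 × 0.6998 = 0.542 V.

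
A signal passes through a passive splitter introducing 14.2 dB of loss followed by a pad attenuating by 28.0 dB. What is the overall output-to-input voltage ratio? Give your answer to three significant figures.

0.00776

Net gain = (−14.2) + (−28.0) = -42.2 dB.
Voltage ratio = 10^(-42.2/20) = 0.00776.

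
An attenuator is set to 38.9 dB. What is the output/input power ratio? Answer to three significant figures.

Power ratio = 10^(dB/10).
10^(-38.9/10) = 10^(-3.890) = 0.000129.

0.000129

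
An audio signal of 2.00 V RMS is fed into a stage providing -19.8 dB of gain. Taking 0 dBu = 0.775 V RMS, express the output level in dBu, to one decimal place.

-11.6 dBu

Input level: 20·log₁₀(2.00/0.775) = 8.23 dBu.
Output: 8.23 − 19.8 = -11.6 dBu.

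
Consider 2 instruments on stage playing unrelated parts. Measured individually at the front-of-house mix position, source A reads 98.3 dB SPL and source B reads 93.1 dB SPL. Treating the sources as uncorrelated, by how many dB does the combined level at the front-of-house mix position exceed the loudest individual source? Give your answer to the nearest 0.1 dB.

1.1 dB

Add the sources as powers (linear), then convert back to dB:
L_total = 10·log₁₀(10^(98.3/10) + 10^(93.1/10)) = 99.45 dB SPL.
Excess over the loudest (98.3 dB): 99.45 − 98.3 = 1.1 dB.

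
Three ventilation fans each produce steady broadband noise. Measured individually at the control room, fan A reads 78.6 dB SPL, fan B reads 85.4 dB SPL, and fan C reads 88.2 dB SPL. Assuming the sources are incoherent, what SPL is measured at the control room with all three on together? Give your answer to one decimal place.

90.3 dB SPL

Uncorrelated sources add in intensity (power), not in dB.
L_total = 10·log₁₀(10^(78.6/10) + 10^(85.4/10) + 10^(88.2/10)) = 10·log₁₀(1080000000) = 90.3 dB SPL.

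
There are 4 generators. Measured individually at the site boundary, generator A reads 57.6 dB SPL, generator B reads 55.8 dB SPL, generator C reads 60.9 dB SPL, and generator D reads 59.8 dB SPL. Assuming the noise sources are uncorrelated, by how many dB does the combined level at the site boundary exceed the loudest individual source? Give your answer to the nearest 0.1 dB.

Incoherent sources sum as intensities:
L_total = 10·log₁₀(10^(57.6/10) + 10^(55.8/10) + 10^(60.9/10) + 10^(59.8/10)) = 64.97 dB SPL.
Excess over the loudest (60.9 dB): 64.97 − 60.9 = 4.1 dB.

4.1 dB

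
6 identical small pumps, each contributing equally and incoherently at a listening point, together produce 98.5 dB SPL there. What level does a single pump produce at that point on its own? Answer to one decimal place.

6 equal incoherent sources add 10·log₁₀(6) = 7.78 dB over one source.
L_one = 98.5 − 7.78 = 90.7 dB SPL.

90.7 dB SPL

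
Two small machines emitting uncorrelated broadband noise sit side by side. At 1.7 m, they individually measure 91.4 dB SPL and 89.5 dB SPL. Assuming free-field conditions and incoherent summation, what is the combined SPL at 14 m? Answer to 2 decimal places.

Combined at 1.7 m: 10·log₁₀(10^(91.4/10)+10^(89.5/10)) = 93.563 dB SPL.
Then apply −20·log₁₀(14/1.7) = -18.314 dB → 75.25 dB SPL.

75.25 dB SPL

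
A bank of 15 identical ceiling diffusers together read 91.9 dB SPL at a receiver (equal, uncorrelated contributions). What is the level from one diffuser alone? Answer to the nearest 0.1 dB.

15 equal incoherent sources add 10·log₁₀(15) = 11.76 dB over one source.
L_one = 91.9 − 11.76 = 80.1 dB SPL.

80.1 dB SPL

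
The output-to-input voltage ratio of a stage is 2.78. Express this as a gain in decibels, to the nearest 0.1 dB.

Voltage is an amplitude quantity, so gain = 20·log₁₀(V_out/V_in).
20·log₁₀(2.78) = 8.9 dB.

8.9 dB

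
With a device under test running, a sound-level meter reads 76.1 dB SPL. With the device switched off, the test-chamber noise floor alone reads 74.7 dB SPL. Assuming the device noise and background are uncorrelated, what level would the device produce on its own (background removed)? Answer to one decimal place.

70.5 dB SPL

Remove the background by subtracting linear intensities:
L_src = 10·log₁₀(10^(76.1/10) − 10^(74.7/10)) = 10·log₁₀(11230000) = 70.5 dB SPL.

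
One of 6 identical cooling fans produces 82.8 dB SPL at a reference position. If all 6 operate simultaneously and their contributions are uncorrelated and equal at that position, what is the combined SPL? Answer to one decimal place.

90.6 dB SPL

6 equal incoherent sources raise the level by 10·log₁₀(6) = 7.78 dB.
L_total = 82.8 + 7.78 = 90.6 dB SPL.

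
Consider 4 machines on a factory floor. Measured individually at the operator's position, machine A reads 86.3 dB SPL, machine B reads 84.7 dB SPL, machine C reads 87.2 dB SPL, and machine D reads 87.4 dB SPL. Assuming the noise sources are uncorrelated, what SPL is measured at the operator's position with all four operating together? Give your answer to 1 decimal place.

Incoherent sources sum as intensities:
L_total = 10·log₁₀(10^(86.3/10) + 10^(84.7/10) + 10^(87.2/10) + 10^(87.4/10)) = 10·log₁₀(1796000000) = 92.5 dB SPL.

92.5 dB SPL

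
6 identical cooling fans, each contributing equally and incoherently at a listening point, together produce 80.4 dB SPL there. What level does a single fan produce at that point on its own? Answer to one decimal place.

72.6 dB SPL

6 equal incoherent sources add 10·log₁₀(6) = 7.78 dB over one source.
L_one = 80.4 − 7.78 = 72.6 dB SPL.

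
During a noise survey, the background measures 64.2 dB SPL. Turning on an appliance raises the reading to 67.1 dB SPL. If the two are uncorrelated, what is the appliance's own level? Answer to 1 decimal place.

Remove the background by subtracting linear intensities:
L_src = 10·log₁₀(10^(67.1/10) − 10^(64.2/10)) = 10·log₁₀(2498000) = 64.0 dB SPL.

64.0 dB SPL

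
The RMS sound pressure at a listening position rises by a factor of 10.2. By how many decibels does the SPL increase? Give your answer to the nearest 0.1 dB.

Sound pressure is an amplitude quantity: ΔL = 20·log₁₀(p₂/p₁).
20·log₁₀(10.2) = 20.2 dB.

20.2 dB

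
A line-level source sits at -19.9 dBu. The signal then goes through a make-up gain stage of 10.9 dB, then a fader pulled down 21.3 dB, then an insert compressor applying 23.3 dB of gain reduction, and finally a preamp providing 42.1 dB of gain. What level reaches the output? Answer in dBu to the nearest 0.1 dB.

-11.5 dBu

Gain stages sum in dB:
-19.9 + 10.9 − 21.3 − 23.3 + 42.1 = -11.5 dBu.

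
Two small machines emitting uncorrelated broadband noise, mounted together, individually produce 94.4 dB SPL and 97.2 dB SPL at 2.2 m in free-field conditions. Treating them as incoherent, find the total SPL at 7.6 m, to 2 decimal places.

88.26 dB SPL

Combined at 2.2 m: 10·log₁₀(10^(94.4/10)+10^(97.2/10)) = 99.032 dB SPL.
Then apply −20·log₁₀(7.6/2.2) = -10.768 dB → 88.26 dB SPL.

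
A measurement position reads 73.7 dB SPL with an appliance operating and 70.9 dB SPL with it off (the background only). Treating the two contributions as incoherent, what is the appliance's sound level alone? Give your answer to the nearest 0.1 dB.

Subtract intensities: L_src = 10·log₁₀(10^(L_total/10) − 10^(L_bg/10)).
L_src = 10·log₁₀(10^(73.7/10) − 10^(70.9/10)) = 10·log₁₀(11140000) = 70.5 dB SPL.

70.5 dB SPL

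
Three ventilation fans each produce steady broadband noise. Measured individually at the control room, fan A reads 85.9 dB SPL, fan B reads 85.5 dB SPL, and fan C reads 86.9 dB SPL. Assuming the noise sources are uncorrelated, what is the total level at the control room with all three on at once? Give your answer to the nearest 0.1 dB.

Uncorrelated sources add in intensity (power), not in dB.
L_total = 10·log₁₀(10^(85.9/10) + 10^(85.5/10) + 10^(86.9/10)) = 10·log₁₀(1234000000) = 90.9 dB SPL.

90.9 dB SPL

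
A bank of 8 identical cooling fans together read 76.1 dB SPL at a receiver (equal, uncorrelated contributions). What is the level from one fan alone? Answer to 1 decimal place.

67.1 dB SPL

8 equal incoherent sources add 10·log₁₀(8) = 9.03 dB over one source.
L_one = 76.1 − 9.03 = 67.1 dB SPL.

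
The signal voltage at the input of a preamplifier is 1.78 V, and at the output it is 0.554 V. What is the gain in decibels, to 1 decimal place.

-10.1 dB

For a voltage ratio, dB = 20·log₁₀(V₂/V₁).
20·log₁₀(0.554/1.78) = 20·log₁₀(0.3112) = -10.1 dB.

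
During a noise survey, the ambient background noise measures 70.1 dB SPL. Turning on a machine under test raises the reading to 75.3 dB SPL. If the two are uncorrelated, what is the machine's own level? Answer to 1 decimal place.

73.7 dB SPL

Background correction is a power subtraction:
L_src = 10·log₁₀(10^(75.3/10) − 10^(70.1/10)) = 10·log₁₀(23650000) = 73.7 dB SPL.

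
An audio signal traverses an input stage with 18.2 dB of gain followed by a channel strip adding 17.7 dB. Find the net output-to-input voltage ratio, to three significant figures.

Net gain = 18.2 + 17.7 = 35.9 dB.
Voltage ratio = 10^(35.9/20) = 62.4.

62.4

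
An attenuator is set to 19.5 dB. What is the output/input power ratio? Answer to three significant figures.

Power ratio = 10^(dB/10).
10^(-19.5/10) = 10^(-1.950) = 0.0112.

0.0112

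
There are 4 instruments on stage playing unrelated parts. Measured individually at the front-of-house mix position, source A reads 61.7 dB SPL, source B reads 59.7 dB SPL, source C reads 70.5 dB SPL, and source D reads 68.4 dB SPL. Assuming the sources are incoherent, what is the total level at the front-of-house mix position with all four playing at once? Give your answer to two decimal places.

73.13 dB SPL

Add the sources as powers (linear), then convert back to dB:
L_total = 10·log₁₀(10^(61.7/10) + 10^(59.7/10) + 10^(70.5/10) + 10^(68.4/10)) = 10·log₁₀(20550000) = 73.13 dB SPL.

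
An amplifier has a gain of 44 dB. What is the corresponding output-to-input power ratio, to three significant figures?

25100

Power ratio = 10^(dB/10).
10^(44/10) = 10^(4.400) = 25100.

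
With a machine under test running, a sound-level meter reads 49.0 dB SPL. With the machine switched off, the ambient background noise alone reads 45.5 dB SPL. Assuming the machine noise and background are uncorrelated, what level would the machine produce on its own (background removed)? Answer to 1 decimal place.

46.4 dB SPL

Subtract intensities: L_src = 10·log₁₀(10^(L_total/10) − 10^(L_bg/10)).
L_src = 10·log₁₀(10^(49.0/10) − 10^(45.5/10)) = 10·log₁₀(43950) = 46.4 dB SPL.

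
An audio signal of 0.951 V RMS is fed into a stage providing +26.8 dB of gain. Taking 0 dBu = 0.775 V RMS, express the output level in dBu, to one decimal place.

Input level: 20·log₁₀(0.951/0.775) = 1.78 dBu.
Output: 1.78 + 26.8 = +28.6 dBu.

+28.6 dBu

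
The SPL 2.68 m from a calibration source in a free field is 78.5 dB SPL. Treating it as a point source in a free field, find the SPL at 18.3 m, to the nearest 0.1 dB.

For a point source in a free field, ΔL = −20·log₁₀(d₂/d₁).
ΔL = −20·log₁₀(18.3/2.68) = -16.69 dB, so L₂ = 78.5 + (-16.69) = 61.8 dB SPL.

61.8 dB SPL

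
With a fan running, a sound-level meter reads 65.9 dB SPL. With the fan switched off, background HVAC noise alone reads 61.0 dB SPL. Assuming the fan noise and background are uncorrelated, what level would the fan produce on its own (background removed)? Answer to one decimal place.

Subtract intensities: L_src = 10·log₁₀(10^(L_total/10) − 10^(L_bg/10)).
L_src = 10·log₁₀(10^(65.9/10) − 10^(61.0/10)) = 10·log₁₀(2632000) = 64.2 dB SPL.

64.2 dB SPL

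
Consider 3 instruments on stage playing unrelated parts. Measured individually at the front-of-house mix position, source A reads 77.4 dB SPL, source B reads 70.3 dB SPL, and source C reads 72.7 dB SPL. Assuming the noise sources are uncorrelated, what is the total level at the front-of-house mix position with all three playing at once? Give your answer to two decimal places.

79.26 dB SPL

Add the sources as powers (linear), then convert back to dB:
L_total = 10·log₁₀(10^(77.4/10) + 10^(70.3/10) + 10^(72.7/10)) = 10·log₁₀(84290000) = 79.26 dB SPL.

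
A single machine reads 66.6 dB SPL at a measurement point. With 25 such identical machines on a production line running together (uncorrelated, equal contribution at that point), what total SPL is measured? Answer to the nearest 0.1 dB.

25 equal incoherent sources raise the level by 10·log₁₀(25) = 13.98 dB.
L_total = 66.6 + 13.98 = 80.6 dB SPL.

80.6 dB SPL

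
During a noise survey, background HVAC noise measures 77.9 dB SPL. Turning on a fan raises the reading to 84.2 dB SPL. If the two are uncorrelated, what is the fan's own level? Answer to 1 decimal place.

Background correction is a power subtraction:
L_src = 10·log₁₀(10^(84.2/10) − 10^(77.9/10)) = 10·log₁₀(201400000) = 83.0 dB SPL.

83.0 dB SPL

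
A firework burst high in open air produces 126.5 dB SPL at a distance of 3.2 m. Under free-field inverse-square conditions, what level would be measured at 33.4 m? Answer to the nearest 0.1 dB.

106.1 dB SPL

Inverse-square spreading gives ΔL = −20·log₁₀(d₂/d₁).
ΔL = −20·log₁₀(33.4/3.2) = -20.37 dB, so L₂ = 126.5 + (-20.37) = 106.1 dB SPL.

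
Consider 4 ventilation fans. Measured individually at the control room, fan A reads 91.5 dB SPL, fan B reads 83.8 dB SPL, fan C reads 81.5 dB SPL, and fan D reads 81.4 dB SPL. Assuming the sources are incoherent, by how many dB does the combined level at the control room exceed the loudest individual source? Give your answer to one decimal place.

1.4 dB

Incoherent sources sum as intensities:
L_total = 10·log₁₀(10^(91.5/10) + 10^(83.8/10) + 10^(81.5/10) + 10^(81.4/10)) = 92.86 dB SPL.
Excess over the loudest (91.5 dB): 92.86 − 91.5 = 1.4 dB.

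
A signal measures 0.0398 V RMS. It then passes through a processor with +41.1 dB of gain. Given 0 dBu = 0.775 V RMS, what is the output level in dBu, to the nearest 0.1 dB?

Input level: 20·log₁₀(0.0398/0.775) = -25.79 dBu.
Output: -25.79 + 41.1 = +15.3 dBu.

+15.3 dBu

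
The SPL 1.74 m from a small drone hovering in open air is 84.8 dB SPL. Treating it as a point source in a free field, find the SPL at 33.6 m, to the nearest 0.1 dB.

59.1 dB SPL

For a point source in a free field, ΔL = −20·log₁₀(d₂/d₁).
ΔL = −20·log₁₀(33.6/1.74) = -25.72 dB, so L₂ = 84.8 + (-25.72) = 59.1 dB SPL.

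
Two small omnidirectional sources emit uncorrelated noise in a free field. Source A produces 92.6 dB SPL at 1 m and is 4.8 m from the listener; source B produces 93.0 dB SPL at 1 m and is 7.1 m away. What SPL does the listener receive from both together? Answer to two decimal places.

80.74 dB SPL

At the listener: L_A = 92.6 − 20·log₁₀(4.8) = 78.975 dB; L_B = 93.0 − 20·log₁₀(7.1) = 75.975 dB.
Combined: 10·log₁₀(10^(78.975/10)+10^(75.975/10)) = 80.74 dB SPL.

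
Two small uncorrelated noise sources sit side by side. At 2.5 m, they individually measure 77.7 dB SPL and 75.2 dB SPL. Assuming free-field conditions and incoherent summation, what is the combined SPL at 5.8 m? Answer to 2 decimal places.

Combined at 2.5 m: 10·log₁₀(10^(77.7/10)+10^(75.2/10)) = 79.638 dB SPL.
Then apply −20·log₁₀(5.8/2.5) = -7.310 dB → 72.33 dB SPL.

72.33 dB SPL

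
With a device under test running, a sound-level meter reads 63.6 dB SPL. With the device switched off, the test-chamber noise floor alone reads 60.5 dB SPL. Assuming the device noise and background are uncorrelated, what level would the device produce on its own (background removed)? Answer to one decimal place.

60.7 dB SPL

Subtract intensities: L_src = 10·log₁₀(10^(L_total/10) − 10^(L_bg/10)).
L_src = 10·log₁₀(10^(63.6/10) − 10^(60.5/10)) = 10·log₁₀(1169000) = 60.7 dB SPL.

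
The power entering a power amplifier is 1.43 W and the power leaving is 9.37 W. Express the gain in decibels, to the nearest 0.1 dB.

8.2 dB

For a power ratio, dB = 10·log₁₀(P₂/P₁).
10·log₁₀(9.37/1.43) = 10·log₁₀(6.552) = 8.2 dB.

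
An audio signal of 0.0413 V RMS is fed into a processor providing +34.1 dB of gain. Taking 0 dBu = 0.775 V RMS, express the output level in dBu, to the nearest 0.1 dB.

+8.6 dBu

Input level: 20·log₁₀(0.0413/0.775) = -25.47 dBu.
Output: -25.47 + 34.1 = +8.6 dBu.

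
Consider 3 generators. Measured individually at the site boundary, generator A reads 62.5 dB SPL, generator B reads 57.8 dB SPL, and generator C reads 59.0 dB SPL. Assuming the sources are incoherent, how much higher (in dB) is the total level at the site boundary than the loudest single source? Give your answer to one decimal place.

2.5 dB

Incoherent sources sum as intensities:
L_total = 10·log₁₀(10^(62.5/10) + 10^(57.8/10) + 10^(59.0/10)) = 65.02 dB SPL.
Excess over the loudest (62.5 dB): 65.02 − 62.5 = 2.5 dB.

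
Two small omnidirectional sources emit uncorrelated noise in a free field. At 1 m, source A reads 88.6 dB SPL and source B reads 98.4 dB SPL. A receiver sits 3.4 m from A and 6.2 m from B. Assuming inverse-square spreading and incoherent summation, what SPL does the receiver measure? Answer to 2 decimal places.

83.85 dB SPL

At the listener: L_A = 88.6 − 20·log₁₀(3.4) = 77.970 dB; L_B = 98.4 − 20·log₁₀(6.2) = 82.552 dB.
Combined: 10·log₁₀(10^(77.970/10)+10^(82.552/10)) = 83.85 dB SPL.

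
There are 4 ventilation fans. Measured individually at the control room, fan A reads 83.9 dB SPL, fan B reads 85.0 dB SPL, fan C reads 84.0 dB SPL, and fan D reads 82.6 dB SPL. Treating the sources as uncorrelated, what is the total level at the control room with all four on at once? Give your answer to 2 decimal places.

Uncorrelated sources add in intensity (power), not in dB.
L_total = 10·log₁₀(10^(83.9/10) + 10^(85.0/10) + 10^(84.0/10) + 10^(82.6/10)) = 10·log₁₀(994900000) = 89.98 dB SPL.

89.98 dB SPL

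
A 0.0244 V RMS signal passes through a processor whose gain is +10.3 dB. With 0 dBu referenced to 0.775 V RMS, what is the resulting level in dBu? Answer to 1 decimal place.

-19.7 dBu

Input level: 20·log₁₀(0.0244/0.775) = -30.04 dBu.
Output: -30.04 + 10.3 = -19.7 dBu.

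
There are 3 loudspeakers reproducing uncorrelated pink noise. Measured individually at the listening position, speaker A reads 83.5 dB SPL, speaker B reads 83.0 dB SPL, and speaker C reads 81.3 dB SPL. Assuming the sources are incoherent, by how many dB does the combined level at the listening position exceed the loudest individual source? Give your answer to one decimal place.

4.0 dB

Uncorrelated sources add in intensity (power), not in dB.
L_total = 10·log₁₀(10^(83.5/10) + 10^(83.0/10) + 10^(81.3/10)) = 87.47 dB SPL.
Excess over the loudest (83.5 dB): 87.47 − 83.5 = 4.0 dB.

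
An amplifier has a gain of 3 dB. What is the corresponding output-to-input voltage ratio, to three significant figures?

1.41

Voltage ratio = 10^(dB/20).
10^(3/20) = 10^(0.1500) = 1.41.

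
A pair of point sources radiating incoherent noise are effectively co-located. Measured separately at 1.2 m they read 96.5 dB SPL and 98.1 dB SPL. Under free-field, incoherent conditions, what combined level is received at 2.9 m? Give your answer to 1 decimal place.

Combined at 1.2 m: 10·log₁₀(10^(96.5/10)+10^(98.1/10)) = 100.38 dB SPL.
Then apply −20·log₁₀(2.9/1.2) = -7.66 dB → 92.7 dB SPL.

92.7 dB SPL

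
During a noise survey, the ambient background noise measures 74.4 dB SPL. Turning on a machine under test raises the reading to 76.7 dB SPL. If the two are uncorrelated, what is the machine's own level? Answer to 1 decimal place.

Remove the background by subtracting linear intensities:
L_src = 10·log₁₀(10^(76.7/10) − 10^(74.4/10)) = 10·log₁₀(19230000) = 72.8 dB SPL.

72.8 dB SPL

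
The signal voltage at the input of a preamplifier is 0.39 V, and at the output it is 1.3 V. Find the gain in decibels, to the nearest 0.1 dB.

For a voltage ratio, dB = 20·log₁₀(V₂/V₁).
20·log₁₀(1.3/0.39) = 20·log₁₀(3.333) = 10.5 dB.

10.5 dB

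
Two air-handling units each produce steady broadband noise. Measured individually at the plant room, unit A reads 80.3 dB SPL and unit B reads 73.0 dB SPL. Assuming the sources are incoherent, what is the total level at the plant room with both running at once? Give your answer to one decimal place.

Add the sources as powers (linear), then convert back to dB:
L_total = 10·log₁₀(10^(80.3/10) + 10^(73.0/10)) = 10·log₁₀(127100000) = 81.0 dB SPL.

81.0 dB SPL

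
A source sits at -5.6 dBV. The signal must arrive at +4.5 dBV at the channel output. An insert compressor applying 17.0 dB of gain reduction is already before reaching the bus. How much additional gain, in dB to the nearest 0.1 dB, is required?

The required make-up gain is the shortfall in the dB sum.
G = +4.5 − (-5.6) + 17.0 = 27.1 dB.

27.1 dB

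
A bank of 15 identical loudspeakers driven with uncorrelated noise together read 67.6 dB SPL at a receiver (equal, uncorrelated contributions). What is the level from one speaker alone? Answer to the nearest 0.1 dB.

15 equal incoherent sources add 10·log₁₀(15) = 11.76 dB over one source.
L_one = 67.6 − 11.76 = 55.8 dB SPL.

55.8 dB SPL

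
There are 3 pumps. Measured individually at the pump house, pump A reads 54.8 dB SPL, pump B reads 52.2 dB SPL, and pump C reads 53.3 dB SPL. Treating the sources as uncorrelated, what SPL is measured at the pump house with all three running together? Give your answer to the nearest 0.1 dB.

Incoherent sources sum as intensities:
L_total = 10·log₁₀(10^(54.8/10) + 10^(52.2/10) + 10^(53.3/10)) = 10·log₁₀(681800) = 58.3 dB SPL.

58.3 dB SPL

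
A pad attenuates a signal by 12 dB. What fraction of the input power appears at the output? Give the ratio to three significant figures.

0.0631

Power ratio = 10^(dB/10).
10^(-12/10) = 10^(-1.200) = 0.0631.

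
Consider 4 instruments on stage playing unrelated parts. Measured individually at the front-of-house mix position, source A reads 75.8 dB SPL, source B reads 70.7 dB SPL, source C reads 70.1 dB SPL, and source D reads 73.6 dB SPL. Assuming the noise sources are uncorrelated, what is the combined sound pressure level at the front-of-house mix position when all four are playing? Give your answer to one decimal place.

79.2 dB SPL

Add the sources as powers (linear), then convert back to dB:
L_total = 10·log₁₀(10^(75.8/10) + 10^(70.7/10) + 10^(70.1/10) + 10^(73.6/10)) = 10·log₁₀(82910000) = 79.2 dB SPL.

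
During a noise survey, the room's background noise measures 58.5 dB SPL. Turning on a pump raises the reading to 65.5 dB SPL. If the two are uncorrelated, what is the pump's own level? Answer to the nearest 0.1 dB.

64.5 dB SPL

Background correction is a power subtraction:
L_src = 10·log₁₀(10^(65.5/10) − 10^(58.5/10)) = 10·log₁₀(2840000) = 64.5 dB SPL.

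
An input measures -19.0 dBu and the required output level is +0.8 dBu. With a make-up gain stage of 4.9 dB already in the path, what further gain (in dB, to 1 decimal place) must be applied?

The required make-up gain is the shortfall in the dB sum.
G = +0.8 − (-19.0) − 4.9 = 14.9 dB.

14.9 dB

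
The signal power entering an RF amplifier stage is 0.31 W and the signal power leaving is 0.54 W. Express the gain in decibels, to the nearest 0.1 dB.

2.4 dB

Power ratio → dB uses the 10·log₁₀ form:
10·log₁₀(0.54/0.31) = 10·log₁₀(1.742) = 2.4 dB.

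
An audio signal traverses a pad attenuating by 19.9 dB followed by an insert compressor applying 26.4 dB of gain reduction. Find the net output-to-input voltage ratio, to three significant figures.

Net gain = (−19.9) + (−26.4) = -46.3 dB.
Voltage ratio = 10^(-46.3/20) = 0.00484.

0.00484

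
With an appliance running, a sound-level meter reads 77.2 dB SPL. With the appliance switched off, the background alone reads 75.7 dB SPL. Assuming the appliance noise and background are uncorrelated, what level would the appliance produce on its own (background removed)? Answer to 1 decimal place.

Subtract intensities: L_src = 10·log₁₀(10^(L_total/10) − 10^(L_bg/10)).
L_src = 10·log₁₀(10^(77.2/10) − 10^(75.7/10)) = 10·log₁₀(15330000) = 71.9 dB SPL.

71.9 dB SPL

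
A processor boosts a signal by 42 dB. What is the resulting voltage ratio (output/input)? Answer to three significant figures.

Voltage ratio = 10^(dB/20).
10^(42/20) = 10^(2.100) = 126.

126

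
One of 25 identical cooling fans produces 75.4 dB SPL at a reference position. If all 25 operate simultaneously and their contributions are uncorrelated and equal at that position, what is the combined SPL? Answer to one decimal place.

25 equal incoherent sources raise the level by 10·log₁₀(25) = 13.98 dB.
L_total = 75.4 + 13.98 = 89.4 dB SPL.

89.4 dB SPL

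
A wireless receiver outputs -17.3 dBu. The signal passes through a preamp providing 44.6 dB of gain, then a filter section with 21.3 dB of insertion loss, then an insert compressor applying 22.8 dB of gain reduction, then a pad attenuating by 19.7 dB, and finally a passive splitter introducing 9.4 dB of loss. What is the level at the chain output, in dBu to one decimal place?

Cascaded gains and losses add directly in dB.
-17.3 + 44.6 − 21.3 − 22.8 − 19.7 − 9.4 = -45.9 dBu.

-45.9 dBu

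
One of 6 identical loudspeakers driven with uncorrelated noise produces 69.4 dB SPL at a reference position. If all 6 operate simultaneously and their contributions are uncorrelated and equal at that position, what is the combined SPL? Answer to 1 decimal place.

6 equal incoherent sources raise the level by 10·log₁₀(6) = 7.78 dB.
L_total = 69.4 + 7.78 = 77.2 dB SPL.

77.2 dB SPL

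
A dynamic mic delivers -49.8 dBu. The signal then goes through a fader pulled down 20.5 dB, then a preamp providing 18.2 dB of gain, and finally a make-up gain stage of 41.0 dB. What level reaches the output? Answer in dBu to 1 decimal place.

In dB, series stages simply add:
-49.8 − 20.5 + 18.2 + 41.0 = -11.1 dBu.

-11.1 dBu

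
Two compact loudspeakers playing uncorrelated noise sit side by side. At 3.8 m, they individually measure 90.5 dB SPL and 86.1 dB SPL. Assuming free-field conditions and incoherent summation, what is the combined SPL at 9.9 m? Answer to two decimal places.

83.53 dB SPL

Combined at 3.8 m: 10·log₁₀(10^(90.5/10)+10^(86.1/10)) = 91.845 dB SPL.
Then apply −20·log₁₀(9.9/3.8) = -8.317 dB → 83.53 dB SPL.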